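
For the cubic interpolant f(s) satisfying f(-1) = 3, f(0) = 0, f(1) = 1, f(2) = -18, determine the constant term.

Build the Lagrange basis polynomials:
L_0(s) = s(s - 1)(s - 2) / [-6] = -(1/6)s^3 + (1/2)s^2 - (1/3)s
L_1(s) = (s + 1)(s - 1)(s - 2) / [2] = (1/2)s^3 - s^2 - (1/2)s + 1
L_2(s) = (s + 1)s(s - 2) / [-2] = -(1/2)s^3 + (1/2)s^2 + s
L_3(s) = (s + 1)s(s - 1) / [6] = (1/6)s^3 - (1/6)s
f(s) = 3·L_0 + 0·L_1 + 1·L_2 + (-18)·L_3
Only the constant term is needed; take it from each L_i and combine:
3·(0) + 0·(1) + 1·(0) + (-18)·(0) = 0

0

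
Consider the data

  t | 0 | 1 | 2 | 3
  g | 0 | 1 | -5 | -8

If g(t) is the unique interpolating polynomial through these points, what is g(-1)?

L_0(-1) = (-2)·(-3)·(-4)/[(-1)·(-2)·(-3)] = 4
L_1(-1) = (-1)·(-3)·(-4)/[(1)·(-1)·(-2)] = -6
L_2(-1) = (-1)·(-2)·(-4)/[(2)·(1)·(-1)] = 4
L_3(-1) = (-1)·(-2)·(-3)/[(3)·(2)·(1)] = -1
Sum: 0 + 1·(-6) + (-5)·(4) + (-8)·(-1) = -18

-18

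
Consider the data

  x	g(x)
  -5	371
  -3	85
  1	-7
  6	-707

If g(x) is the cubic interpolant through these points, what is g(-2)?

29

Using Newton's divided-difference form:
g[-5,-3] = (85 - 371) / (-3 - (-5)) = -143
g[-3,1] = (-7 - 85) / (1 - (-3)) = -23
g[1,6] = (-707 - (-7)) / (6 - 1) = -140
g[-5,-3,1] = (-23 - (-143)) / (1 - (-5)) = 20
g[-3,1,6] = (-140 - (-23)) / (6 - (-3)) = -13
g[-5,-3,1,6] = (-13 - 20) / (6 - (-5)) = -3
g(-2) = 371 + (-143)·(3) + 20·(3)·(1) + (-3)·(3)·(1)·(-3) = 29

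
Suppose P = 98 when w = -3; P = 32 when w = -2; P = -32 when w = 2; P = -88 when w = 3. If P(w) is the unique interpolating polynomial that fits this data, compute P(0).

Using Newton's divided-difference form:
P[-3,-2] = (32 - 98) / (-2 - (-3)) = -66
P[-2,2] = (-32 - 32) / (2 - (-2)) = -16
P[2,3] = (-88 - (-32)) / (3 - 2) = -56
P[-3,-2,2] = (-16 - (-66)) / (2 - (-3)) = 10
P[-2,2,3] = (-56 - (-16)) / (3 - (-2)) = -8
P[-3,-2,2,3] = (-8 - 10) / (3 - (-3)) = -3
P(0) = 98 + (-66)·(3) + 10·(3)·(2) + (-3)·(3)·(2)·(-2) = -4

-4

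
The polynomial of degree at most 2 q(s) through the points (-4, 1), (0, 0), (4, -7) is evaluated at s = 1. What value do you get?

Evaluate each Lagrange basis at s = 1:
L_0(1) = (1)·(-3)/[(-4)·(-8)] = -3/32
L_1(1) = (5)·(-3)/[(4)·(-4)] = 15/16
L_2(1) = (5)·(1)/[(8)·(4)] = 5/32
Sum: 1·(-3/32) + 0 + (-7)·(5/32) = -19/16

-19/16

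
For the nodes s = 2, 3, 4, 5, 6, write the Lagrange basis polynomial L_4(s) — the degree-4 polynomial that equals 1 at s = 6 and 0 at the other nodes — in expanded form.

L_4(s) = (s - 2)(s - 3)(s - 4)(s - 5) / [(4)·(3)·(2)·(1)]
       = (s^4 - 14s^3 + 71s^2 - 154s + 120) / (24)

L_4(s) = (1/24)s^4 - (7/12)s^3 + (71/24)s^2 - (77/12)s + 5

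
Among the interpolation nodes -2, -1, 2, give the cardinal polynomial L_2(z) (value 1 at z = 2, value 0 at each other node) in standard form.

L_2(z) = (1/12)z^2 + (1/4)z + 1/6

L_2(z) = (z + 2)(z + 1) / [(4)·(3)]
       = (z^2 + 3z + 2) / (12)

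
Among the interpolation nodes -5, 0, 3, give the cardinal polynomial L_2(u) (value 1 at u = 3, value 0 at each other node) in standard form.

L_2(u) = (u + 5)u / [(8)·(3)]
       = (u^2 + 5u) / (24)

L_2(u) = (1/24)u^2 + (5/24)u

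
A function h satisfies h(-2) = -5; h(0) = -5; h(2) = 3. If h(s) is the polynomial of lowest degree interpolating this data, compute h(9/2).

Using Newton's divided-difference form:
h[-2,0] = (-5 - (-5)) / (0 - (-2)) = 0
h[0,2] = (3 - (-5)) / (2 - 0) = 4
h[-2,0,2] = (4 - 0) / (2 - (-2)) = 1
h(9/2) = -5 + 0·(13/2) + 1·(13/2)·(9/2) = 97/4

97/4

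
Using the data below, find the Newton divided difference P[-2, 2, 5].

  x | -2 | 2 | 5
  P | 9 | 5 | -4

-2/7

P[-2,2] = (5 - 9) / (2 - (-2)) = -1
P[2,5] = (-4 - 5) / (5 - 2) = -3
P[-2,2,5] = (-3 - (-1)) / (5 - (-2)) = -2/7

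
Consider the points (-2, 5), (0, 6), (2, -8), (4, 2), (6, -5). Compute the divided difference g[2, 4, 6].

-17/8

g[2,4] = (2 - (-8)) / (4 - 2) = 5
g[4,6] = (-5 - 2) / (6 - 4) = -7/2
g[2,4,6] = (-7/2 - 5) / (6 - 2) = -17/8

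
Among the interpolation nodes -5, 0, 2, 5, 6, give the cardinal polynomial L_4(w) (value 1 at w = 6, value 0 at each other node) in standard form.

L_4(w) = (1/264)w^4 - (1/132)w^3 - (25/264)w^2 + (25/132)w

L_4(w) = (w + 5)w(w - 2)(w - 5) / [(11)·(6)·(4)·(1)]
       = (w^4 - 2w^3 - 25w^2 + 50w) / (264)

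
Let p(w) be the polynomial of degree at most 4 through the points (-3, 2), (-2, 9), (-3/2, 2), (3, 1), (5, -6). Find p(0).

L_0(0) = (2)·(3/2)·(-3)·(-5)/[(-1)·(-3/2)·(-6)·(-8)] = 5/8
L_1(0) = (3)·(3/2)·(-3)·(-5)/[(1)·(-1/2)·(-5)·(-7)] = -27/7
L_2(0) = (3)·(2)·(-3)·(-5)/[(3/2)·(1/2)·(-9/2)·(-13/2)] = 160/39
L_3(0) = (3)·(2)·(3/2)·(-5)/[(6)·(5)·(9/2)·(-2)] = 1/6
L_4(0) = (3)·(2)·(3/2)·(-3)/[(8)·(7)·(13/2)·(2)] = -27/728
Sum: 2·(5/8) + 9·(-27/7) + 2·(160/39) + 1·(1/6) + (-6)·(-27/728) = -13579/546

-13579/546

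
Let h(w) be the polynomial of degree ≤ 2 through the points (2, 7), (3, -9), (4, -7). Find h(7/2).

-41/4

L_0(7/2) = (1/2)·(-1/2)/[(-1)·(-2)] = -1/8
L_1(7/2) = (3/2)·(-1/2)/[(1)·(-1)] = 3/4
L_2(7/2) = (3/2)·(1/2)/[(2)·(1)] = 3/8
Sum: 7·(-1/8) + (-9)·(3/4) + (-7)·(3/8) = -41/4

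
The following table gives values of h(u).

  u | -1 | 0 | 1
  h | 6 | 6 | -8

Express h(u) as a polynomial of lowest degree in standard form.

Build the Lagrange basis polynomials:
L_0(u) = u(u - 1) / [2] = (1/2)u^2 - (1/2)u
L_1(u) = (u + 1)(u - 1) / [-1] = -u^2 + 1
L_2(u) = (u + 1)u / [2] = (1/2)u^2 + (1/2)u
h(u) = 6·L_0 + 6·L_1 + (-8)·L_2
  6·L_0(u) = 3u^2 - 3u
  6·L_1(u) = -6u^2 + 6
  (-8)·L_2(u) = -4u^2 - 4u
Adding term by term: -7u^2 - 7u + 6

h(u) = -7u^2 - 7u + 6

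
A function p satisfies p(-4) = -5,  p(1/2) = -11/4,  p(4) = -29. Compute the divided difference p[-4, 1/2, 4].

-1

p[-4,1/2] = (-11/4 - (-5)) / (1/2 - (-4)) = 1/2
p[1/2,4] = (-29 - (-11/4)) / (4 - 1/2) = -15/2
p[-4,1/2,4] = (-15/2 - 1/2) / (4 - (-4)) = -1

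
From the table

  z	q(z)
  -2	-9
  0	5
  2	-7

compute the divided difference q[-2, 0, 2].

q[-2,0] = (5 - (-9)) / (0 - (-2)) = 7
q[0,2] = (-7 - 5) / (2 - 0) = -6
q[-2,0,2] = (-6 - 7) / (2 - (-2)) = -13/4

-13/4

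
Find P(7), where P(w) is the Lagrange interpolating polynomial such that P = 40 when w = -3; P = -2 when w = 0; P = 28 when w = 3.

180

L_0(7) = (7)·(4)/[(-3)·(-6)] = 14/9
L_1(7) = (10)·(4)/[(3)·(-3)] = -40/9
L_2(7) = (10)·(7)/[(6)·(3)] = 35/9
Sum: 40·(14/9) + (-2)·(-40/9) + 28·(35/9) = 180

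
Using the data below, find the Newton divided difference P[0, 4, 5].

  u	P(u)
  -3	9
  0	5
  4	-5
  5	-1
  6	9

13/10

P[0,4] = (-5 - 5) / (4 - 0) = -5/2
P[4,5] = (-1 - (-5)) / (5 - 4) = 4
P[0,4,5] = (4 - (-5/2)) / (5 - 0) = 13/10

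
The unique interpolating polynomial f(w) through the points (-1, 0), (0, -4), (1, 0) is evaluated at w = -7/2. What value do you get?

45

Using Newton's divided-difference form:
f[-1,0] = (-4 - 0) / (0 - (-1)) = -4
f[0,1] = (0 - (-4)) / (1 - 0) = 4
f[-1,0,1] = (4 - (-4)) / (1 - (-1)) = 4
f(-7/2) = 0 + (-4)·(-5/2) + 4·(-5/2)·(-7/2) = 45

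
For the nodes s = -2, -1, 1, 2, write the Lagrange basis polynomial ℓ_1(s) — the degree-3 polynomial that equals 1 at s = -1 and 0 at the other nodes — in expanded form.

ℓ_1(s) = (1/6)s^3 - (1/6)s^2 - (2/3)s + 2/3

ℓ_1(s) = (s + 2)(s - 1)(s - 2) / [(1)·(-2)·(-3)]
       = (s^3 - s^2 - 4s + 4) / (6)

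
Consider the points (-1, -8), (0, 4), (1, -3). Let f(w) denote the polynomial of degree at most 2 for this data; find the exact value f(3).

-74

Evaluate each Lagrange basis at w = 3:
L_0(3) = (3)·(2)/[(-1)·(-2)] = 3
L_1(3) = (4)·(2)/[(1)·(-1)] = -8
L_2(3) = (4)·(3)/[(2)·(1)] = 6
Sum: (-8)·(3) + 4·(-8) + (-3)·(6) = -74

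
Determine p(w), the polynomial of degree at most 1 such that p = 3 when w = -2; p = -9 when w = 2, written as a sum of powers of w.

L_0(w) = (w - 2) / [-4] = -(1/4)w + 1/2
L_1(w) = (w + 2) / [4] = (1/4)w + 1/2
p(w) = 3·L_0 + (-9)·L_1
  3·L_0(w) = -(3/4)w + 3/2
  (-9)·L_1(w) = -(9/4)w - 9/2
Adding term by term: -3w - 3

p(w) = -3w - 3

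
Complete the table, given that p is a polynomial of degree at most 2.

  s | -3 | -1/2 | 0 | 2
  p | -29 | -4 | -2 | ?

The 3 known values determine p uniquely (degree ≤ 2).
L_0(2) = (5/2)·(2)/[(-5/2)·(-3)] = 2/3
L_1(2) = (5)·(2)/[(5/2)·(-1/2)] = -8
L_2(2) = (5)·(5/2)/[(3)·(1/2)] = 25/3
Sum: (-29)·(2/3) + (-4)·(-8) + (-2)·(25/3) = -4

-4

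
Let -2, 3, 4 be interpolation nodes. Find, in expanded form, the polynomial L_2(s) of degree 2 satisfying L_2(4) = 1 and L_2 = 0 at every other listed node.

L_2(s) = (s + 2)(s - 3) / [(6)·(1)]
       = (s^2 - s - 6) / (6)

L_2(s) = (1/6)s^2 - (1/6)s - 1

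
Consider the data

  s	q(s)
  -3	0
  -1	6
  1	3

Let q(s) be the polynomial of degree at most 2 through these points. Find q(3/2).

27/32

Using Newton's divided-difference form:
q[-3,-1] = (6 - 0) / (-1 - (-3)) = 3
q[-1,1] = (3 - 6) / (1 - (-1)) = -3/2
q[-3,-1,1] = (-3/2 - 3) / (1 - (-3)) = -9/8
q(3/2) = 0 + 3·(9/2) + (-9/8)·(9/2)·(5/2) = 27/32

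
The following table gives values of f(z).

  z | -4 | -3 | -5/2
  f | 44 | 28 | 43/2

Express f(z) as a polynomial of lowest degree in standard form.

Build the Lagrange basis polynomials:
L_0(z) = (z + 3)(z + 5/2) / [3/2] = (2/3)z^2 + (11/3)z + 5
L_1(z) = (z + 4)(z + 5/2) / [-1/2] = -2z^2 - 13z - 20
L_2(z) = (z + 4)(z + 3) / [3/4] = (4/3)z^2 + (28/3)z + 16
f(z) = 44·L_0 + 28·L_1 + (43/2)·L_2
  44·L_0(z) = (88/3)z^2 + (484/3)z + 220
  28·L_1(z) = -56z^2 - 364z - 560
  (43/2)·L_2(z) = (86/3)z^2 + (602/3)z + 344
Adding term by term: 2z^2 - 2z + 4

f(z) = 2z^2 - 2z + 4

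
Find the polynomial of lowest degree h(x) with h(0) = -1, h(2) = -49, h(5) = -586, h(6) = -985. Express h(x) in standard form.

h(x) = -4x^3 - 3x^2 - 2x - 1

L_0(x) = (x - 2)(x - 5)(x - 6) / [-60] = -(1/60)x^3 + (13/60)x^2 - (13/15)x + 1
L_1(x) = x(x - 5)(x - 6) / [24] = (1/24)x^3 - (11/24)x^2 + (5/4)x
L_2(x) = x(x - 2)(x - 6) / [-15] = -(1/15)x^3 + (8/15)x^2 - (4/5)x
L_3(x) = x(x - 2)(x - 5) / [24] = (1/24)x^3 - (7/24)x^2 + (5/12)x
h(x) = (-1)·L_0 + (-49)·L_1 + (-586)·L_2 + (-985)·L_3
  (-1)·L_0(x) = (1/60)x^3 - (13/60)x^2 + (13/15)x - 1
  (-49)·L_1(x) = -(49/24)x^3 + (539/24)x^2 - (245/4)x
  (-586)·L_2(x) = (586/15)x^3 - (4688/15)x^2 + (2344/5)x
  (-985)·L_3(x) = -(985/24)x^3 + (6895/24)x^2 - (4925/12)x
Adding term by term: -4x^3 - 3x^2 - 2x - 1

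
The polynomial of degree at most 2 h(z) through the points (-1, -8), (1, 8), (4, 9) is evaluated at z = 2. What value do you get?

57/5

Evaluate each Lagrange basis at z = 2:
L_0(2) = (1)·(-2)/[(-2)·(-5)] = -1/5
L_1(2) = (3)·(-2)/[(2)·(-3)] = 1
L_2(2) = (3)·(1)/[(5)·(3)] = 1/5
Sum: (-8)·(-1/5) + 8·(1) + 9·(1/5) = 57/5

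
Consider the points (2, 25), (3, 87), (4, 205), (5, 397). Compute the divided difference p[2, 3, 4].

28

p[2,3] = (87 - 25) / (3 - 2) = 62
p[3,4] = (205 - 87) / (4 - 3) = 118
p[2,3,4] = (118 - 62) / (4 - 2) = 28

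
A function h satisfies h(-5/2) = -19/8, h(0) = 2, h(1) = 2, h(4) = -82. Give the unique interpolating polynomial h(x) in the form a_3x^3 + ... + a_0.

Build the Lagrange basis polynomials:
L_0(x) = x(x - 1)(x - 4) / [-455/8] = -(8/455)x^3 + (8/91)x^2 - (32/455)x
L_1(x) = (x + 5/2)(x - 1)(x - 4) / [10] = (1/10)x^3 - (1/4)x^2 - (17/20)x + 1
L_2(x) = (x + 5/2)x(x - 4) / [-21/2] = -(2/21)x^3 + (1/7)x^2 + (20/21)x
L_3(x) = (x + 5/2)x(x - 1) / [78] = (1/78)x^3 + (1/52)x^2 - (5/156)x
h(x) = (-19/8)·L_0 + 2·L_1 + 2·L_2 + (-82)·L_3
  (-19/8)·L_0(x) = (19/455)x^3 - (19/91)x^2 + (76/455)x
  2·L_1(x) = (1/5)x^3 - (1/2)x^2 - (17/10)x + 2
  2·L_2(x) = -(4/21)x^3 + (2/7)x^2 + (40/21)x
  (-82)·L_3(x) = -(41/39)x^3 - (41/26)x^2 + (205/78)x
Adding term by term: -x^3 - 2x^2 + 3x + 2

h(x) = -x^3 - 2x^2 + 3x + 2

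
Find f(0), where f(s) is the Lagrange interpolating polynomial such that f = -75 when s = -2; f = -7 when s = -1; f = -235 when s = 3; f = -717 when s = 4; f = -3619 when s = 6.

-1

L_0(0) = (1)·(-3)·(-4)·(-6)/[(-1)·(-5)·(-6)·(-8)] = -3/10
L_1(0) = (2)·(-3)·(-4)·(-6)/[(1)·(-4)·(-5)·(-7)] = 36/35
L_2(0) = (2)·(1)·(-4)·(-6)/[(5)·(4)·(-1)·(-3)] = 4/5
L_3(0) = (2)·(1)·(-3)·(-6)/[(6)·(5)·(1)·(-2)] = -3/5
L_4(0) = (2)·(1)·(-3)·(-4)/[(8)·(7)·(3)·(2)] = 1/14
Sum: (-75)·(-3/10) + (-7)·(36/35) + (-235)·(4/5) + (-717)·(-3/5) + (-3619)·(1/14) = -1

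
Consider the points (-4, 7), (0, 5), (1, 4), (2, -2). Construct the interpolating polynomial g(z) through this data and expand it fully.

g(z) = -(2/5)z^3 - (13/10)z^2 + (7/10)z + 5

Build the Lagrange basis polynomials:
L_0(z) = z(z - 1)(z - 2) / [-120] = -(1/120)z^3 + (1/40)z^2 - (1/60)z
L_1(z) = (z + 4)(z - 1)(z - 2) / [8] = (1/8)z^3 + (1/8)z^2 - (5/4)z + 1
L_2(z) = (z + 4)z(z - 2) / [-5] = -(1/5)z^3 - (2/5)z^2 + (8/5)z
L_3(z) = (z + 4)z(z - 1) / [12] = (1/12)z^3 + (1/4)z^2 - (1/3)z
g(z) = 7·L_0 + 5·L_1 + 4·L_2 + (-2)·L_3
  7·L_0(z) = -(7/120)z^3 + (7/40)z^2 - (7/60)z
  5·L_1(z) = (5/8)z^3 + (5/8)z^2 - (25/4)z + 5
  4·L_2(z) = -(4/5)z^3 - (8/5)z^2 + (32/5)z
  (-2)·L_3(z) = -(1/6)z^3 - (1/2)z^2 + (2/3)z
Adding term by term: -(2/5)z^3 - (13/10)z^2 + (7/10)z + 5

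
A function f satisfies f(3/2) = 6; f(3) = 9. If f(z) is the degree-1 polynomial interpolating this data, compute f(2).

Evaluate each Lagrange basis at z = 2:
L_0(2) = (-1)/[(-3/2)] = 2/3
L_1(2) = (1/2)/[(3/2)] = 1/3
Sum: 6·(2/3) + 9·(1/3) = 7

7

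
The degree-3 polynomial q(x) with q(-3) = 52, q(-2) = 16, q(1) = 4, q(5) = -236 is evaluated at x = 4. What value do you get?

L_0(4) = (6)·(3)·(-1)/[(-1)·(-4)·(-8)] = 9/16
L_1(4) = (7)·(3)·(-1)/[(1)·(-3)·(-7)] = -1
L_2(4) = (7)·(6)·(-1)/[(4)·(3)·(-4)] = 7/8
L_3(4) = (7)·(6)·(3)/[(8)·(7)·(4)] = 9/16
Sum: 52·(9/16) + 16·(-1) + 4·(7/8) + (-236)·(9/16) = -116

-116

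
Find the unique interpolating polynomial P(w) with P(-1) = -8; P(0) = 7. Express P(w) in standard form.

Build the Lagrange basis polynomials:
L_0(w) = w / [-1] = -w
L_1(w) = (w + 1) / [1] = w + 1
P(w) = (-8)·L_0 + 7·L_1
  (-8)·L_0(w) = 8w
  7·L_1(w) = 7w + 7
Adding term by term: 15w + 7

P(w) = 15w + 7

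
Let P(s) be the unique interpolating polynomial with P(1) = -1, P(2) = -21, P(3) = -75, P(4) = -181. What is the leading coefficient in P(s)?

-3

L_0(s) = (s - 2)(s - 3)(s - 4) / [-6] = -(1/6)s^3 + (3/2)s^2 - (13/3)s + 4
L_1(s) = (s - 1)(s - 3)(s - 4) / [2] = (1/2)s^3 - 4s^2 + (19/2)s - 6
L_2(s) = (s - 1)(s - 2)(s - 4) / [-2] = -(1/2)s^3 + (7/2)s^2 - 7s + 4
L_3(s) = (s - 1)(s - 2)(s - 3) / [6] = (1/6)s^3 - s^2 + (11/6)s - 1
P(s) = (-1)·L_0 + (-21)·L_1 + (-75)·L_2 + (-181)·L_3
Only the coefficient of s^3 is needed; take it from each L_i and combine:
(-1)·(-1/6) + (-21)·(1/2) + (-75)·(-1/2) + (-181)·(1/6) = -3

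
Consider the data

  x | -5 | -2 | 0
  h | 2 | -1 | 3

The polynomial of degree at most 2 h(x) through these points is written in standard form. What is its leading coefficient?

The leading coefficient equals the top divided difference h[-5,-2,0].
h[-5,-2] = (-1 - 2) / (-2 - (-5)) = -1
h[-2,0] = (3 - (-1)) / (0 - (-2)) = 2
h[-5,-2,0] = (2 - (-1)) / (0 - (-5)) = 3/5

3/5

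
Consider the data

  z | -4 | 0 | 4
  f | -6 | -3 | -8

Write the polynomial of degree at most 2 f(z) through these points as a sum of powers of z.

f(z) = -(1/4)z^2 - (1/4)z - 3

L_0(z) = z(z - 4) / [32] = (1/32)z^2 - (1/8)z
L_1(z) = (z + 4)(z - 4) / [-16] = -(1/16)z^2 + 1
L_2(z) = (z + 4)z / [32] = (1/32)z^2 + (1/8)z
f(z) = (-6)·L_0 + (-3)·L_1 + (-8)·L_2
  (-6)·L_0(z) = -(3/16)z^2 + (3/4)z
  (-3)·L_1(z) = (3/16)z^2 - 3
  (-8)·L_2(z) = -(1/4)z^2 - z
Adding term by term: -(1/4)z^2 - (1/4)z - 3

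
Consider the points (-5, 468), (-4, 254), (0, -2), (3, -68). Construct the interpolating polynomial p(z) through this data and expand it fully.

Build the Lagrange basis polynomials:
L_0(z) = (z + 4)z(z - 3) / [-40] = -(1/40)z^3 - (1/40)z^2 + (3/10)z
L_1(z) = (z + 5)z(z - 3) / [28] = (1/28)z^3 + (1/14)z^2 - (15/28)z
L_2(z) = (z + 5)(z + 4)(z - 3) / [-60] = -(1/60)z^3 - (1/10)z^2 + (7/60)z + 1
L_3(z) = (z + 5)(z + 4)z / [168] = (1/168)z^3 + (3/56)z^2 + (5/42)z
p(z) = 468·L_0 + 254·L_1 + (-2)·L_2 + (-68)·L_3
  468·L_0(z) = -(117/10)z^3 - (117/10)z^2 + (702/5)z
  254·L_1(z) = (127/14)z^3 + (127/7)z^2 - (1905/14)z
  (-2)·L_2(z) = (1/30)z^3 + (1/5)z^2 - (7/30)z - 2
  (-68)·L_3(z) = -(17/42)z^3 - (51/14)z^2 - (170/21)z
Adding term by term: -3z^3 + 3z^2 - 4z - 2

p(z) = -3z^3 + 3z^2 - 4z - 2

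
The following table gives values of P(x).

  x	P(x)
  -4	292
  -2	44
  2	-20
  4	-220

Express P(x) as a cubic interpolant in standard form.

P(x) = -4x^3 + 2x^2 + 4

Newton's divided differences:
P[-4,-2] = (44 - 292) / (-2 - (-4)) = -124
P[-2,2] = (-20 - 44) / (2 - (-2)) = -16
P[2,4] = (-220 - (-20)) / (4 - 2) = -100
P[-4,-2,2] = (-16 - (-124)) / (2 - (-4)) = 18
P[-2,2,4] = (-100 - (-16)) / (4 - (-2)) = -14
P[-4,-2,2,4] = (-14 - 18) / (4 - (-4)) = -4
P(x) = 292 + (-124)·(x + 4) + 18·(x + 4)(x + 2) + (-4)·(x + 4)(x + 2)(x - 2)
Expanding: P(x) = -4x^3 + 2x^2 + 4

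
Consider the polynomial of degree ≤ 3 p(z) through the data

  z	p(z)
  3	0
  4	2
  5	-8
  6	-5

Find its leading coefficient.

The leading coefficient equals the top divided difference p[3,4,5,6].
p[3,4] = (2 - 0) / (4 - 3) = 2
p[4,5] = (-8 - 2) / (5 - 4) = -10
p[5,6] = (-5 - (-8)) / (6 - 5) = 3
p[3,4,5] = (-10 - 2) / (5 - 3) = -6
p[4,5,6] = (3 - (-10)) / (6 - 4) = 13/2
p[3,4,5,6] = (13/2 - (-6)) / (6 - 3) = 25/6

25/6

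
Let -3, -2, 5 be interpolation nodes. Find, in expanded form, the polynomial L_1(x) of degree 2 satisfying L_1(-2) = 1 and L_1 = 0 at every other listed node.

L_1(x) = (x + 3)(x - 5) / [(1)·(-7)]
       = (x^2 - 2x - 15) / (-7)

L_1(x) = -(1/7)x^2 + (2/7)x + 15/7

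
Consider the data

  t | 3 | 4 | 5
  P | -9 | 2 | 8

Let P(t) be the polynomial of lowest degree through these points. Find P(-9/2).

-2007/8

L_0(-9/2) = (-17/2)·(-19/2)/[(-1)·(-2)] = 323/8
L_1(-9/2) = (-15/2)·(-19/2)/[(1)·(-1)] = -285/4
L_2(-9/2) = (-15/2)·(-17/2)/[(2)·(1)] = 255/8
Sum: (-9)·(323/8) + 2·(-285/4) + 8·(255/8) = -2007/8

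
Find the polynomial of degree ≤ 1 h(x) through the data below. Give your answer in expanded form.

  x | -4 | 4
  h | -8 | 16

Build the Lagrange basis polynomials:
L_0(x) = (x - 4) / [-8] = -(1/8)x + 1/2
L_1(x) = (x + 4) / [8] = (1/8)x + 1/2
h(x) = (-8)·L_0 + 16·L_1
  (-8)·L_0(x) = x - 4
  16·L_1(x) = 2x + 8
Adding term by term: 3x + 4

h(x) = 3x + 4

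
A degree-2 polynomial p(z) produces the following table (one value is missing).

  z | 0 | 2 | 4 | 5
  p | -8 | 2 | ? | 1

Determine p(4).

The 3 known values determine p uniquely (degree ≤ 2).
L_0(4) = (2)·(-1)/[(-2)·(-5)] = -1/5
L_1(4) = (4)·(-1)/[(2)·(-3)] = 2/3
L_2(4) = (4)·(2)/[(5)·(3)] = 8/15
Sum: (-8)·(-1/5) + 2·(2/3) + 1·(8/15) = 52/15

52/15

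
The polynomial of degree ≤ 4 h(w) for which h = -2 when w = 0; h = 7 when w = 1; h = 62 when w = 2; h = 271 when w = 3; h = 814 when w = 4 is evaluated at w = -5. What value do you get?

Using Newton's divided-difference form:
h[0,1] = (7 - (-2)) / (1 - 0) = 9
h[1,2] = (62 - 7) / (2 - 1) = 55
h[2,3] = (271 - 62) / (3 - 2) = 209
h[3,4] = (814 - 271) / (4 - 3) = 543
h[0,1,2] = (55 - 9) / (2 - 0) = 23
h[1,2,3] = (209 - 55) / (3 - 1) = 77
h[2,3,4] = (543 - 209) / (4 - 2) = 167
h[0,1,2,3] = (77 - 23) / (3 - 0) = 18
h[1,2,3,4] = (167 - 77) / (4 - 1) = 30
h[0,1,2,3,4] = (30 - 18) / (4 - 0) = 3
h(-5) = -2 + 9·(-5) + 23·(-5)·(-6) + 18·(-5)·(-6)·(-7) + 3·(-5)·(-6)·(-7)·(-8) = 1903

1903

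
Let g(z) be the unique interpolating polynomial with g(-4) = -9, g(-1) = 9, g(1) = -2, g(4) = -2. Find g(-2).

Using Newton's divided-difference form:
g[-4,-1] = (9 - (-9)) / (-1 - (-4)) = 6
g[-1,1] = (-2 - 9) / (1 - (-1)) = -11/2
g[1,4] = (-2 - (-2)) / (4 - 1) = 0
g[-4,-1,1] = (-11/2 - 6) / (1 - (-4)) = -23/10
g[-1,1,4] = (0 - (-11/2)) / (4 - (-1)) = 11/10
g[-4,-1,1,4] = (11/10 - (-23/10)) / (4 - (-4)) = 17/40
g(-2) = -9 + 6·(2) + (-23/10)·(2)·(-1) + (17/40)·(2)·(-1)·(-3) = 203/20

203/20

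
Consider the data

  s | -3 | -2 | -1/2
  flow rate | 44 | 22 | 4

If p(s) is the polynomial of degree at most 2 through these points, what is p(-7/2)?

Evaluate each Lagrange basis at s = -7/2:
L_0(-7/2) = (-3/2)·(-3)/[(-1)·(-5/2)] = 9/5
L_1(-7/2) = (-1/2)·(-3)/[(1)·(-3/2)] = -1
L_2(-7/2) = (-1/2)·(-3/2)/[(5/2)·(3/2)] = 1/5
Sum: 44·(9/5) + 22·(-1) + 4·(1/5) = 58

58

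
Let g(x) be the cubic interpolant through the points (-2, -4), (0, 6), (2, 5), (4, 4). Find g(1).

99/16

L_0(1) = (1)·(-1)·(-3)/[(-2)·(-4)·(-6)] = -1/16
L_1(1) = (3)·(-1)·(-3)/[(2)·(-2)·(-4)] = 9/16
L_2(1) = (3)·(1)·(-3)/[(4)·(2)·(-2)] = 9/16
L_3(1) = (3)·(1)·(-1)/[(6)·(4)·(2)] = -1/16
Sum: (-4)·(-1/16) + 6·(9/16) + 5·(9/16) + 4·(-1/16) = 99/16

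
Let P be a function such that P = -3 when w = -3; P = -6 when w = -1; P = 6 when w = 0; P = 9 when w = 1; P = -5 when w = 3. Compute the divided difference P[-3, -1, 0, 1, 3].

P[-3,-1] = (-6 - (-3)) / (-1 - (-3)) = -3/2
P[-1,0] = (6 - (-6)) / (0 - (-1)) = 12
P[0,1] = (9 - 6) / (1 - 0) = 3
P[1,3] = (-5 - 9) / (3 - 1) = -7
P[-3,-1,0] = (12 - (-3/2)) / (0 - (-3)) = 9/2
P[-1,0,1] = (3 - 12) / (1 - (-1)) = -9/2
P[0,1,3] = (-7 - 3) / (3 - 0) = -10/3
P[-3,-1,0,1] = (-9/2 - 9/2) / (1 - (-3)) = -9/4
P[-1,0,1,3] = (-10/3 - (-9/2)) / (3 - (-1)) = 7/24
P[-3,-1,0,1,3] = (7/24 - (-9/4)) / (3 - (-3)) = 61/144

61/144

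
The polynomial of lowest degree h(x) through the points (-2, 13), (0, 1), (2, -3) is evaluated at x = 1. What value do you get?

Evaluate each Lagrange basis at x = 1:
L_0(1) = (1)·(-1)/[(-2)·(-4)] = -1/8
L_1(1) = (3)·(-1)/[(2)·(-2)] = 3/4
L_2(1) = (3)·(1)/[(4)·(2)] = 3/8
Sum: 13·(-1/8) + 1·(3/4) + (-3)·(3/8) = -2

-2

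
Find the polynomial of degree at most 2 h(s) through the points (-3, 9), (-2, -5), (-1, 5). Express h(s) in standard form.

Build the Lagrange basis polynomials:
L_0(s) = (s + 2)(s + 1) / [2] = (1/2)s^2 + (3/2)s + 1
L_1(s) = (s + 3)(s + 1) / [-1] = -s^2 - 4s - 3
L_2(s) = (s + 3)(s + 2) / [2] = (1/2)s^2 + (5/2)s + 3
h(s) = 9·L_0 + (-5)·L_1 + 5·L_2
  9·L_0(s) = (9/2)s^2 + (27/2)s + 9
  (-5)·L_1(s) = 5s^2 + 20s + 15
  5·L_2(s) = (5/2)s^2 + (25/2)s + 15
Adding term by term: 12s^2 + 46s + 39

h(s) = 12s^2 + 46s + 39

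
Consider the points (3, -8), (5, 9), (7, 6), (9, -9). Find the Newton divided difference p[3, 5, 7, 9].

1/6

p[3,5] = (9 - (-8)) / (5 - 3) = 17/2
p[5,7] = (6 - 9) / (7 - 5) = -3/2
p[7,9] = (-9 - 6) / (9 - 7) = -15/2
p[3,5,7] = (-3/2 - 17/2) / (7 - 3) = -5/2
p[5,7,9] = (-15/2 - (-3/2)) / (9 - 5) = -3/2
p[3,5,7,9] = (-3/2 - (-5/2)) / (9 - 3) = 1/6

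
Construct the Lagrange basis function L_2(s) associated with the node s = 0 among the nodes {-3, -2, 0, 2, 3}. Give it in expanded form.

L_2(s) = (s + 3)(s + 2)(s - 2)(s - 3) / [(3)·(2)·(-2)·(-3)]
       = (s^4 - 13s^2 + 36) / (36)

L_2(s) = (1/36)s^4 - (13/36)s^2 + 1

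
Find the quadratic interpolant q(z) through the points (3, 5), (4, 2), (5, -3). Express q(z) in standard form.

Build the Lagrange basis polynomials:
L_0(z) = (z - 4)(z - 5) / [2] = (1/2)z^2 - (9/2)z + 10
L_1(z) = (z - 3)(z - 5) / [-1] = -z^2 + 8z - 15
L_2(z) = (z - 3)(z - 4) / [2] = (1/2)z^2 - (7/2)z + 6
q(z) = 5·L_0 + 2·L_1 + (-3)·L_2
  5·L_0(z) = (5/2)z^2 - (45/2)z + 50
  2·L_1(z) = -2z^2 + 16z - 30
  (-3)·L_2(z) = -(3/2)z^2 + (21/2)z - 18
Adding term by term: -z^2 + 4z + 2

q(z) = -z^2 + 4z + 2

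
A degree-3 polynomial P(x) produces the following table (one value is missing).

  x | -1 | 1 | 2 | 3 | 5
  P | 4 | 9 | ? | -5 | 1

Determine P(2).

31/16

The 4 known values determine P uniquely (degree ≤ 3).
Evaluate each Lagrange basis at x = 2:
L_0(2) = (1)·(-1)·(-3)/[(-2)·(-4)·(-6)] = -1/16
L_1(2) = (3)·(-1)·(-3)/[(2)·(-2)·(-4)] = 9/16
L_2(2) = (3)·(1)·(-3)/[(4)·(2)·(-2)] = 9/16
L_3(2) = (3)·(1)·(-1)/[(6)·(4)·(2)] = -1/16
Sum: 4·(-1/16) + 9·(9/16) + (-5)·(9/16) + 1·(-1/16) = 31/16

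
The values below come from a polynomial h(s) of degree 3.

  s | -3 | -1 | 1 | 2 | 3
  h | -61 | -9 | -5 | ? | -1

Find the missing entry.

-6

The 4 known values determine h uniquely (degree ≤ 3).
L_0(2) = (3)·(1)·(-1)/[(-2)·(-4)·(-6)] = 1/16
L_1(2) = (5)·(1)·(-1)/[(2)·(-2)·(-4)] = -5/16
L_2(2) = (5)·(3)·(-1)/[(4)·(2)·(-2)] = 15/16
L_3(2) = (5)·(3)·(1)/[(6)·(4)·(2)] = 5/16
Sum: (-61)·(1/16) + (-9)·(-5/16) + (-5)·(15/16) + (-1)·(5/16) = -6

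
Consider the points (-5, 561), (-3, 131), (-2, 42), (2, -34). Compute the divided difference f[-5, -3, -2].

f[-5,-3] = (131 - 561) / (-3 - (-5)) = -215
f[-3,-2] = (42 - 131) / (-2 - (-3)) = -89
f[-5,-3,-2] = (-89 - (-215)) / (-2 - (-5)) = 42

42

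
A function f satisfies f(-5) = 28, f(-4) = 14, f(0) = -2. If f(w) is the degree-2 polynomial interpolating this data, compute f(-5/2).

L_0(-5/2) = (3/2)·(-5/2)/[(-1)·(-5)] = -3/4
L_1(-5/2) = (5/2)·(-5/2)/[(1)·(-4)] = 25/16
L_2(-5/2) = (5/2)·(3/2)/[(5)·(4)] = 3/16
Sum: 28·(-3/4) + 14·(25/16) + (-2)·(3/16) = 1/2

1/2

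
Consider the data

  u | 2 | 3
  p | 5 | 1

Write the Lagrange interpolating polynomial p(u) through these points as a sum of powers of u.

L_0(u) = (u - 3) / [-1] = -u + 3
L_1(u) = (u - 2) / [1] = u - 2
p(u) = 5·L_0 + 1·L_1
  5·L_0(u) = -5u + 15
  1·L_1(u) = u - 2
Adding term by term: -4u + 13

p(u) = -4u + 13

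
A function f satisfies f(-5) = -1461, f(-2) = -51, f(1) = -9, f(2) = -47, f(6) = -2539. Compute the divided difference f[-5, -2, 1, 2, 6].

f[-5,-2] = (-51 - (-1461)) / (-2 - (-5)) = 470
f[-2,1] = (-9 - (-51)) / (1 - (-2)) = 14
f[1,2] = (-47 - (-9)) / (2 - 1) = -38
f[2,6] = (-2539 - (-47)) / (6 - 2) = -623
f[-5,-2,1] = (14 - 470) / (1 - (-5)) = -76
f[-2,1,2] = (-38 - 14) / (2 - (-2)) = -13
f[1,2,6] = (-623 - (-38)) / (6 - 1) = -117
f[-5,-2,1,2] = (-13 - (-76)) / (2 - (-5)) = 9
f[-2,1,2,6] = (-117 - (-13)) / (6 - (-2)) = -13
f[-5,-2,1,2,6] = (-13 - 9) / (6 - (-5)) = -2

-2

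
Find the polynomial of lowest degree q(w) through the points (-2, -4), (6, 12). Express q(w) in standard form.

L_0(w) = (w - 6) / [-8] = -(1/8)w + 3/4
L_1(w) = (w + 2) / [8] = (1/8)w + 1/4
q(w) = (-4)·L_0 + 12·L_1
  (-4)·L_0(w) = (1/2)w - 3
  12·L_1(w) = (3/2)w + 3
Adding term by term: 2w

q(w) = 2w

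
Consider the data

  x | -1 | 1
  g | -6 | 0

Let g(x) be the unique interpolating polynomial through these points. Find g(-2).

Evaluate each Lagrange basis at x = -2:
L_0(-2) = (-3)/[(-2)] = 3/2
L_1(-2) = (-1)/[(2)] = -1/2
Sum: (-6)·(3/2) + 0 = -9

-9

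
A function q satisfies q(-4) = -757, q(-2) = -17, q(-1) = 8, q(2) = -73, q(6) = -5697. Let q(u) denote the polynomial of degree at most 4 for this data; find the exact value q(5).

Evaluate each Lagrange basis at u = 5:
L_0(5) = (7)·(6)·(3)·(-1)/[(-2)·(-3)·(-6)·(-10)] = -7/20
L_1(5) = (9)·(6)·(3)·(-1)/[(2)·(-1)·(-4)·(-8)] = 81/32
L_2(5) = (9)·(7)·(3)·(-1)/[(3)·(1)·(-3)·(-7)] = -3
L_3(5) = (9)·(7)·(6)·(-1)/[(6)·(4)·(3)·(-4)] = 21/16
L_4(5) = (9)·(7)·(6)·(3)/[(10)·(8)·(7)·(4)] = 81/160
Sum: (-757)·(-7/20) + (-17)·(81/32) + 8·(-3) + (-73)·(21/16) + (-5697)·(81/160) = -2782

-2782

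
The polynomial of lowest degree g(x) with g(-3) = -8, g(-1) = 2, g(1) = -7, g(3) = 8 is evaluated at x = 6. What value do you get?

2713/16

Evaluate each Lagrange basis at x = 6:
L_0(6) = (7)·(5)·(3)/[(-2)·(-4)·(-6)] = -35/16
L_1(6) = (9)·(5)·(3)/[(2)·(-2)·(-4)] = 135/16
L_2(6) = (9)·(7)·(3)/[(4)·(2)·(-2)] = -189/16
L_3(6) = (9)·(7)·(5)/[(6)·(4)·(2)] = 105/16
Sum: (-8)·(-35/16) + 2·(135/16) + (-7)·(-189/16) + 8·(105/16) = 2713/16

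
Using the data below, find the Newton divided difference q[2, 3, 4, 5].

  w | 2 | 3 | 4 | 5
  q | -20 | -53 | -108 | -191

q[2,3] = (-53 - (-20)) / (3 - 2) = -33
q[3,4] = (-108 - (-53)) / (4 - 3) = -55
q[4,5] = (-191 - (-108)) / (5 - 4) = -83
q[2,3,4] = (-55 - (-33)) / (4 - 2) = -11
q[3,4,5] = (-83 - (-55)) / (5 - 3) = -14
q[2,3,4,5] = (-14 - (-11)) / (5 - 2) = -1

-1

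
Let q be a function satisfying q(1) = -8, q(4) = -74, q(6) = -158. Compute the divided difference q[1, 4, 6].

-4

q[1,4] = (-74 - (-8)) / (4 - 1) = -22
q[4,6] = (-158 - (-74)) / (6 - 4) = -42
q[1,4,6] = (-42 - (-22)) / (6 - 1) = -4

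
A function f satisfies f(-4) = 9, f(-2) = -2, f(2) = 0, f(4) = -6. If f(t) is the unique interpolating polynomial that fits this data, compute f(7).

Evaluate each Lagrange basis at t = 7:
L_0(7) = (9)·(5)·(3)/[(-2)·(-6)·(-8)] = -45/32
L_1(7) = (11)·(5)·(3)/[(2)·(-4)·(-6)] = 55/16
L_2(7) = (11)·(9)·(3)/[(6)·(4)·(-2)] = -99/16
L_3(7) = (11)·(9)·(5)/[(8)·(6)·(2)] = 165/32
Sum: 9·(-45/32) + (-2)·(55/16) + 0 + (-6)·(165/32) = -1615/32

-1615/32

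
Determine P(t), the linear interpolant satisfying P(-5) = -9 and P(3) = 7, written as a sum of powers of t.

P(t) = 2t + 1

L_0(t) = (t - 3) / [-8] = -(1/8)t + 3/8
L_1(t) = (t + 5) / [8] = (1/8)t + 5/8
P(t) = (-9)·L_0 + 7·L_1
  (-9)·L_0(t) = (9/8)t - 27/8
  7·L_1(t) = (7/8)t + 35/8
Adding term by term: 2t + 1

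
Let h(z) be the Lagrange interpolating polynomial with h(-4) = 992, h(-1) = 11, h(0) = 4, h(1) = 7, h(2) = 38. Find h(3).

187

Evaluate each Lagrange basis at z = 3:
L_0(3) = (4)·(3)·(2)·(1)/[(-3)·(-4)·(-5)·(-6)] = 1/15
L_1(3) = (7)·(3)·(2)·(1)/[(3)·(-1)·(-2)·(-3)] = -7/3
L_2(3) = (7)·(4)·(2)·(1)/[(4)·(1)·(-1)·(-2)] = 7
L_3(3) = (7)·(4)·(3)·(1)/[(5)·(2)·(1)·(-1)] = -42/5
L_4(3) = (7)·(4)·(3)·(2)/[(6)·(3)·(2)·(1)] = 14/3
Sum: 992·(1/15) + 11·(-7/3) + 4·(7) + 7·(-42/5) + 38·(14/3) = 187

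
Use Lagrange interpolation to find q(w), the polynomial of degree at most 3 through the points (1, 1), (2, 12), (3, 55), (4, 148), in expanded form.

q(w) = 3w^3 - 2w^2 - 4w + 4

L_0(w) = (w - 2)(w - 3)(w - 4) / [-6] = -(1/6)w^3 + (3/2)w^2 - (13/3)w + 4
L_1(w) = (w - 1)(w - 3)(w - 4) / [2] = (1/2)w^3 - 4w^2 + (19/2)w - 6
L_2(w) = (w - 1)(w - 2)(w - 4) / [-2] = -(1/2)w^3 + (7/2)w^2 - 7w + 4
L_3(w) = (w - 1)(w - 2)(w - 3) / [6] = (1/6)w^3 - w^2 + (11/6)w - 1
q(w) = 1·L_0 + 12·L_1 + 55·L_2 + 148·L_3
  1·L_0(w) = -(1/6)w^3 + (3/2)w^2 - (13/3)w + 4
  12·L_1(w) = 6w^3 - 48w^2 + 114w - 72
  55·L_2(w) = -(55/2)w^3 + (385/2)w^2 - 385w + 220
  148·L_3(w) = (74/3)w^3 - 148w^2 + (814/3)w - 148
Adding term by term: 3w^3 - 2w^2 - 4w + 4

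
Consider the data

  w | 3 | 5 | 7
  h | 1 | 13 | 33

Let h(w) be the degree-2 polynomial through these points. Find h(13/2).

L_0(13/2) = (3/2)·(-1/2)/[(-2)·(-4)] = -3/32
L_1(13/2) = (7/2)·(-1/2)/[(2)·(-2)] = 7/16
L_2(13/2) = (7/2)·(3/2)/[(4)·(2)] = 21/32
Sum: 1·(-3/32) + 13·(7/16) + 33·(21/32) = 109/4

109/4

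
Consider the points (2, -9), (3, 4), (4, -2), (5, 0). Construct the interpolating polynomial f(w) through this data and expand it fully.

Build the Lagrange basis polynomials:
L_0(w) = (w - 3)(w - 4)(w - 5) / [-6] = -(1/6)w^3 + 2w^2 - (47/6)w + 10
L_1(w) = (w - 2)(w - 4)(w - 5) / [2] = (1/2)w^3 - (11/2)w^2 + 19w - 20
L_2(w) = (w - 2)(w - 3)(w - 5) / [-2] = -(1/2)w^3 + 5w^2 - (31/2)w + 15
L_3(w) = (w - 2)(w - 3)(w - 4) / [6] = (1/6)w^3 - (3/2)w^2 + (13/3)w - 4
f(w) = (-9)·L_0 + 4·L_1 + (-2)·L_2 + 0·L_3
  (-9)·L_0(w) = (3/2)w^3 - 18w^2 + (141/2)w - 90
  4·L_1(w) = 2w^3 - 22w^2 + 76w - 80
  (-2)·L_2(w) = w^3 - 10w^2 + 31w - 30
  0·L_3(w) = 0
Adding term by term: (9/2)w^3 - 50w^2 + (355/2)w - 200

f(w) = (9/2)w^3 - 50w^2 + (355/2)w - 200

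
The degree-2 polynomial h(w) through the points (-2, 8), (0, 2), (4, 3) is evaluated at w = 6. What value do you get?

Evaluate each Lagrange basis at w = 6:
L_0(6) = (6)·(2)/[(-2)·(-6)] = 1
L_1(6) = (8)·(2)/[(2)·(-4)] = -2
L_2(6) = (8)·(6)/[(6)·(4)] = 2
Sum: 8·(1) + 2·(-2) + 3·(2) = 10

10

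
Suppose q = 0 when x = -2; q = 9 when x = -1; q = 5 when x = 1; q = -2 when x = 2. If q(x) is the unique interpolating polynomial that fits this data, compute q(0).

Using Newton's divided-difference form:
q[-2,-1] = (9 - 0) / (-1 - (-2)) = 9
q[-1,1] = (5 - 9) / (1 - (-1)) = -2
q[1,2] = (-2 - 5) / (2 - 1) = -7
q[-2,-1,1] = (-2 - 9) / (1 - (-2)) = -11/3
q[-1,1,2] = (-7 - (-2)) / (2 - (-1)) = -5/3
q[-2,-1,1,2] = (-5/3 - (-11/3)) / (2 - (-2)) = 1/2
q(0) = 0 + 9·(2) + (-11/3)·(2)·(1) + (1/2)·(2)·(1)·(-1) = 29/3

29/3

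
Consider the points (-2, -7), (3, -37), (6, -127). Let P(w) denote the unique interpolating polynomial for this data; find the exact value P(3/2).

Evaluate each Lagrange basis at w = 3/2:
L_0(3/2) = (-3/2)·(-9/2)/[(-5)·(-8)] = 27/160
L_1(3/2) = (7/2)·(-9/2)/[(5)·(-3)] = 21/20
L_2(3/2) = (7/2)·(-3/2)/[(8)·(3)] = -7/32
Sum: (-7)·(27/160) + (-37)·(21/20) + (-127)·(-7/32) = -49/4

-49/4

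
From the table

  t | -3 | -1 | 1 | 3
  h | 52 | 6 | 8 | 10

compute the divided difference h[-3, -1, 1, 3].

-1

h[-3,-1] = (6 - 52) / (-1 - (-3)) = -23
h[-1,1] = (8 - 6) / (1 - (-1)) = 1
h[1,3] = (10 - 8) / (3 - 1) = 1
h[-3,-1,1] = (1 - (-23)) / (1 - (-3)) = 6
h[-1,1,3] = (1 - 1) / (3 - (-1)) = 0
h[-3,-1,1,3] = (0 - 6) / (3 - (-3)) = -1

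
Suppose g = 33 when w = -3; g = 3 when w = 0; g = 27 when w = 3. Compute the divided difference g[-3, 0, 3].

3

g[-3,0] = (3 - 33) / (0 - (-3)) = -10
g[0,3] = (27 - 3) / (3 - 0) = 8
g[-3,0,3] = (8 - (-10)) / (3 - (-3)) = 3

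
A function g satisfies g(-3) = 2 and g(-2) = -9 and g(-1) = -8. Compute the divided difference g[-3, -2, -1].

6

g[-3,-2] = (-9 - 2) / (-2 - (-3)) = -11
g[-2,-1] = (-8 - (-9)) / (-1 - (-2)) = 1
g[-3,-2,-1] = (1 - (-11)) / (-1 - (-3)) = 6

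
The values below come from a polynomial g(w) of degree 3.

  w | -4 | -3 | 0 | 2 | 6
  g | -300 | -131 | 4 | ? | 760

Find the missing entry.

The 4 known values determine g uniquely (degree ≤ 3).
L_0(2) = (5)·(2)·(-4)/[(-1)·(-4)·(-10)] = 1
L_1(2) = (6)·(2)·(-4)/[(1)·(-3)·(-9)] = -16/9
L_2(2) = (6)·(5)·(-4)/[(4)·(3)·(-6)] = 5/3
L_3(2) = (6)·(5)·(2)/[(10)·(9)·(6)] = 1/9
Sum: (-300)·(1) + (-131)·(-16/9) + 4·(5/3) + 760·(1/9) = 24

24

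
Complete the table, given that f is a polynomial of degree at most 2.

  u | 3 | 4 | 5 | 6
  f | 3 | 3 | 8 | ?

18

The 3 known values determine f uniquely (degree ≤ 2).
L_0(6) = (2)·(1)/[(-1)·(-2)] = 1
L_1(6) = (3)·(1)/[(1)·(-1)] = -3
L_2(6) = (3)·(2)/[(2)·(1)] = 3
Sum: 3·(1) + 3·(-3) + 8·(3) = 18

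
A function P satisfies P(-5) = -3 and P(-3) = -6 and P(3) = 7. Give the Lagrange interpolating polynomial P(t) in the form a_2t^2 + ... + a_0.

L_0(t) = (t + 3)(t - 3) / [16] = (1/16)t^2 - 9/16
L_1(t) = (t + 5)(t - 3) / [-12] = -(1/12)t^2 - (1/6)t + 5/4
L_2(t) = (t + 5)(t + 3) / [48] = (1/48)t^2 + (1/6)t + 5/16
P(t) = (-3)·L_0 + (-6)·L_1 + 7·L_2
  (-3)·L_0(t) = -(3/16)t^2 + 27/16
  (-6)·L_1(t) = (1/2)t^2 + t - 15/2
  7·L_2(t) = (7/48)t^2 + (7/6)t + 35/16
Adding term by term: (11/24)t^2 + (13/6)t - 29/8

P(t) = (11/24)t^2 + (13/6)t - 29/8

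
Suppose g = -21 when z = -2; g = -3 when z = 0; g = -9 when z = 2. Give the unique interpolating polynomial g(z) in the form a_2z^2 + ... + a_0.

Build the Lagrange basis polynomials:
L_0(z) = z(z - 2) / [8] = (1/8)z^2 - (1/4)z
L_1(z) = (z + 2)(z - 2) / [-4] = -(1/4)z^2 + 1
L_2(z) = (z + 2)z / [8] = (1/8)z^2 + (1/4)z
g(z) = (-21)·L_0 + (-3)·L_1 + (-9)·L_2
  (-21)·L_0(z) = -(21/8)z^2 + (21/4)z
  (-3)·L_1(z) = (3/4)z^2 - 3
  (-9)·L_2(z) = -(9/8)z^2 - (9/4)z
Adding term by term: -3z^2 + 3z - 3

g(z) = -3z^2 + 3z - 3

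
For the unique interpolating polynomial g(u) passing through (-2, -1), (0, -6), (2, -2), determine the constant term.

-6

L_0(u) = u(u - 2) / [8] = (1/8)u^2 - (1/4)u
L_1(u) = (u + 2)(u - 2) / [-4] = -(1/4)u^2 + 1
L_2(u) = (u + 2)u / [8] = (1/8)u^2 + (1/4)u
g(u) = (-1)·L_0 + (-6)·L_1 + (-2)·L_2
Only the constant term is needed; take it from each L_i and combine:
(-1)·(0) + (-6)·(1) + (-2)·(0) = -6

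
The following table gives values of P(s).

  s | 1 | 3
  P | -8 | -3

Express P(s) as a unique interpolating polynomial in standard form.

P(s) = (5/2)s - 21/2

Build the Lagrange basis polynomials:
L_0(s) = (s - 3) / [-2] = -(1/2)s + 3/2
L_1(s) = (s - 1) / [2] = (1/2)s - 1/2
P(s) = (-8)·L_0 + (-3)·L_1
  (-8)·L_0(s) = 4s - 12
  (-3)·L_1(s) = -(3/2)s + 3/2
Adding term by term: (5/2)s - 21/2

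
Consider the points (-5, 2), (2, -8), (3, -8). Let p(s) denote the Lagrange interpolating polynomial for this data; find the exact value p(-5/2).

-401/112

Evaluate each Lagrange basis at s = -5/2:
L_0(-5/2) = (-9/2)·(-11/2)/[(-7)·(-8)] = 99/224
L_1(-5/2) = (5/2)·(-11/2)/[(7)·(-1)] = 55/28
L_2(-5/2) = (5/2)·(-9/2)/[(8)·(1)] = -45/32
Sum: 2·(99/224) + (-8)·(55/28) + (-8)·(-45/32) = -401/112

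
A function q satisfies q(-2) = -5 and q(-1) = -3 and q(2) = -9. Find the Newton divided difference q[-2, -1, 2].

q[-2,-1] = (-3 - (-5)) / (-1 - (-2)) = 2
q[-1,2] = (-9 - (-3)) / (2 - (-1)) = -2
q[-2,-1,2] = (-2 - 2) / (2 - (-2)) = -1

-1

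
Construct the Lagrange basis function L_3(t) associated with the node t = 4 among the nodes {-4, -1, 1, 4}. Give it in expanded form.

L_3(t) = (t + 4)(t + 1)(t - 1) / [(8)·(5)·(3)]
       = (t^3 + 4t^2 - t - 4) / (120)

L_3(t) = (1/120)t^3 + (1/30)t^2 - (1/120)t - 1/30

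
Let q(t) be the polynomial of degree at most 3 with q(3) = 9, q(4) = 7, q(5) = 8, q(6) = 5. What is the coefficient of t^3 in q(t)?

Build the Lagrange basis polynomials:
L_0(t) = (t - 4)(t - 5)(t - 6) / [-6] = -(1/6)t^3 + (5/2)t^2 - (37/3)t + 20
L_1(t) = (t - 3)(t - 5)(t - 6) / [2] = (1/2)t^3 - 7t^2 + (63/2)t - 45
L_2(t) = (t - 3)(t - 4)(t - 6) / [-2] = -(1/2)t^3 + (13/2)t^2 - 27t + 36
L_3(t) = (t - 3)(t - 4)(t - 5) / [6] = (1/6)t^3 - 2t^2 + (47/6)t - 10
q(t) = 9·L_0 + 7·L_1 + 8·L_2 + 5·L_3
Only the coefficient of t^3 is needed; take it from each L_i and combine:
9·(-1/6) + 7·(1/2) + 8·(-1/2) + 5·(1/6) = -7/6

-7/6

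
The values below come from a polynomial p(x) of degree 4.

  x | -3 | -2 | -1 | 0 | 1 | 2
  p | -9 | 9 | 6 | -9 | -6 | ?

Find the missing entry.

The 5 known values determine p uniquely (degree ≤ 4).
L_0(2) = (4)·(3)·(2)·(1)/[(-1)·(-2)·(-3)·(-4)] = 1
L_1(2) = (5)·(3)·(2)·(1)/[(1)·(-1)·(-2)·(-3)] = -5
L_2(2) = (5)·(4)·(2)·(1)/[(2)·(1)·(-1)·(-2)] = 10
L_3(2) = (5)·(4)·(3)·(1)/[(3)·(2)·(1)·(-1)] = -10
L_4(2) = (5)·(4)·(3)·(2)/[(4)·(3)·(2)·(1)] = 5
Sum: (-9)·(1) + 9·(-5) + 6·(10) + (-9)·(-10) + (-6)·(5) = 66

66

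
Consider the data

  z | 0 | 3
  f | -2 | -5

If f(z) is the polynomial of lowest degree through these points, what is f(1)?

-3

Evaluate each Lagrange basis at z = 1:
L_0(1) = (-2)/[(-3)] = 2/3
L_1(1) = (1)/[(3)] = 1/3
Sum: (-2)·(2/3) + (-5)·(1/3) = -3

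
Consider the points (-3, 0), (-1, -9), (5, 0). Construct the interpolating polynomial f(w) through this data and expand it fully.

Newton's divided differences:
f[-3,-1] = (-9 - 0) / (-1 - (-3)) = -9/2
f[-1,5] = (0 - (-9)) / (5 - (-1)) = 3/2
f[-3,-1,5] = (3/2 - (-9/2)) / (5 - (-3)) = 3/4
f(w) = (-9/2)·(w + 3) + (3/4)·(w + 3)(w + 1)
Expanding: f(w) = (3/4)w^2 - (3/2)w - 45/4

f(w) = (3/4)w^2 - (3/2)w - 45/4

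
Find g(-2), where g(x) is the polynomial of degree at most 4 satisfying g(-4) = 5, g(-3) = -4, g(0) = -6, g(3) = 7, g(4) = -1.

-127/14

L_0(-2) = (1)·(-2)·(-5)·(-6)/[(-1)·(-4)·(-7)·(-8)] = -15/56
L_1(-2) = (2)·(-2)·(-5)·(-6)/[(1)·(-3)·(-6)·(-7)] = 20/21
L_2(-2) = (2)·(1)·(-5)·(-6)/[(4)·(3)·(-3)·(-4)] = 5/12
L_3(-2) = (2)·(1)·(-2)·(-6)/[(7)·(6)·(3)·(-1)] = -4/21
L_4(-2) = (2)·(1)·(-2)·(-5)/[(8)·(7)·(4)·(1)] = 5/56
Sum: 5·(-15/56) + (-4)·(20/21) + (-6)·(5/12) + 7·(-4/21) + (-1)·(5/56) = -127/14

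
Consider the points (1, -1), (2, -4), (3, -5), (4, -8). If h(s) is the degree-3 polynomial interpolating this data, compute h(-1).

27

Evaluate each Lagrange basis at s = -1:
L_0(-1) = (-3)·(-4)·(-5)/[(-1)·(-2)·(-3)] = 10
L_1(-1) = (-2)·(-4)·(-5)/[(1)·(-1)·(-2)] = -20
L_2(-1) = (-2)·(-3)·(-5)/[(2)·(1)·(-1)] = 15
L_3(-1) = (-2)·(-3)·(-4)/[(3)·(2)·(1)] = -4
Sum: (-1)·(10) + (-4)·(-20) + (-5)·(15) + (-8)·(-4) = 27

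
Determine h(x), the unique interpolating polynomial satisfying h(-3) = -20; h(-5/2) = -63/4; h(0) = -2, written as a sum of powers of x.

h(x) = -x^2 + 3x - 2

L_0(x) = (x + 5/2)x / [3/2] = (2/3)x^2 + (5/3)x
L_1(x) = (x + 3)x / [-5/4] = -(4/5)x^2 - (12/5)x
L_2(x) = (x + 3)(x + 5/2) / [15/2] = (2/15)x^2 + (11/15)x + 1
h(x) = (-20)·L_0 + (-63/4)·L_1 + (-2)·L_2
  (-20)·L_0(x) = -(40/3)x^2 - (100/3)x
  (-63/4)·L_1(x) = (63/5)x^2 + (189/5)x
  (-2)·L_2(x) = -(4/15)x^2 - (22/15)x - 2
Adding term by term: -x^2 + 3x - 2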